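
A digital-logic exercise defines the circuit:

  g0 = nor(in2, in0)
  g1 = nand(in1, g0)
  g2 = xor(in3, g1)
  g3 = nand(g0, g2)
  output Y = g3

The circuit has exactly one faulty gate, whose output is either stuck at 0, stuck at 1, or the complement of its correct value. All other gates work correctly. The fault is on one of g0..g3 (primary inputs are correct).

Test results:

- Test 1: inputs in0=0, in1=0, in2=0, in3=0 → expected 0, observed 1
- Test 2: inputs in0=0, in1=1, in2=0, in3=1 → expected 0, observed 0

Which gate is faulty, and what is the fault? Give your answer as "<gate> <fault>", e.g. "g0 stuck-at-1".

Fault-free values for test 1 (in0=0, in1=0, in2=0, in3=0): g0=1, g1=1, g2=1, g3=0, giving Y=0. Observed 1.
Test 1: faults giving observed 1 are {g0 stuck-at-0, g0 inverted output, g1 stuck-at-0, g1 inverted output, g2 stuck-at-0, g2 inverted output, g3 stuck-at-1, g3 inverted output}.
Test 2 (in0=0, in1=1, in2=0, in3=1): fault-free g0=1, g1=0, g2=1, g3=0 → 0; observed 0. Eliminates g0 stuck-at-0, g0 inverted output, g1 inverted output, g2 stuck-at-0, g2 inverted output, g3 stuck-at-1, g3 inverted output.
Only g1 stuck-at-0 is consistent with every test.

g1 stuck-at-0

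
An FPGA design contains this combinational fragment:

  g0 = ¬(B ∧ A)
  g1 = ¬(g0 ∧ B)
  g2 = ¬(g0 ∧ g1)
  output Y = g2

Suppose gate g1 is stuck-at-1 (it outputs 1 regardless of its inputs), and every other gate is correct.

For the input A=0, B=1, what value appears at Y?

Propagate with g1 forced: g0=1, g1=1 [stuck-at-1], g2=0.
So Y = 0. (Without the fault it would be 1.)

0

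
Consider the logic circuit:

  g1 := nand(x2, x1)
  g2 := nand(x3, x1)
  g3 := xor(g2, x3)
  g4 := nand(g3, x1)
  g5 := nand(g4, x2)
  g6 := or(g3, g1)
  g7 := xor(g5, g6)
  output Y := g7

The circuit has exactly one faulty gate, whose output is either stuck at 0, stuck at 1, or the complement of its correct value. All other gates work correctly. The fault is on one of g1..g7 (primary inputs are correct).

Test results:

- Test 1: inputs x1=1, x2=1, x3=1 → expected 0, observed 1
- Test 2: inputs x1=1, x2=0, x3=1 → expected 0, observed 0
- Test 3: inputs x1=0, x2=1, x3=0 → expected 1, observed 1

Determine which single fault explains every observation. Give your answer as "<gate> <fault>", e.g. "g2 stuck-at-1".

g4 stuck-at-1

Fault-free values for test 1 (x1=1, x2=1, x3=1): g1=0, g2=0, g3=1, g4=0, g5=1, g6=1, g7=0, giving Y=0. Observed 1.
Test 1: faults giving observed 1 are {g4 stuck-at-1, g4 inverted output, g5 stuck-at-0, g5 inverted output, g6 stuck-at-0, g6 inverted output, g7 stuck-at-1, g7 inverted output}.
Test 2 (x1=1, x2=0, x3=1): fault-free g1=1, g2=0, g3=1, g4=0, g5=1, g6=1, g7=0 → 0; observed 0. Eliminates g5 stuck-at-0, g5 inverted output, g6 stuck-at-0, g6 inverted output, g7 stuck-at-1, g7 inverted output.
Test 3 (x1=0, x2=1, x3=0): fault-free g1=1, g2=1, g3=1, g4=1, g5=0, g6=1, g7=1 → 1; observed 1. Eliminates g4 inverted output.
Only g4 stuck-at-1 is consistent with every test.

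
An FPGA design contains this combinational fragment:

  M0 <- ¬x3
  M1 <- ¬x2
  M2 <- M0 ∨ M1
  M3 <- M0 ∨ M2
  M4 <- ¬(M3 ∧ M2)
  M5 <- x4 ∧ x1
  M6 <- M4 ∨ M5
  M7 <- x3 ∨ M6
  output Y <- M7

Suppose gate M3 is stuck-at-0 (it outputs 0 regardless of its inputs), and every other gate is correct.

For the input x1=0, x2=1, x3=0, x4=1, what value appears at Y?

Propagate with M3 forced: M0=1, M1=0, M2=1, M3=0 [stuck-at-0], M4=1, M5=0, M6=1, M7=1.
So Y = 1. (Without the fault it would be 0.)

1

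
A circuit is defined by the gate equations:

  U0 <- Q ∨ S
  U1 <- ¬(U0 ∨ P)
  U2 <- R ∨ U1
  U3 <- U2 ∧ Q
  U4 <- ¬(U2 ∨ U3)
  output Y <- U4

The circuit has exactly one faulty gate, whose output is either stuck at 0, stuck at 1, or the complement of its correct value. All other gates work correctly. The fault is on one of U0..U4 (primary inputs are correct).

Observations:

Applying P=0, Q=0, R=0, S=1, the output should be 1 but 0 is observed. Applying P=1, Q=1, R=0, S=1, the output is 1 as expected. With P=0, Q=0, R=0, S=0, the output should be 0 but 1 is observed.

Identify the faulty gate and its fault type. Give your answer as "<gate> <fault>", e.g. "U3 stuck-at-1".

Fault-free values for test 1 (P=0, Q=0, R=0, S=1): U0=1, U1=0, U2=0, U3=0, U4=1, giving Y=1. Observed 0.
Test 1: faults giving observed 0 are {U0 stuck-at-0, U0 inverted output, U1 stuck-at-1, U1 inverted output, U2 stuck-at-1, U2 inverted output, U3 stuck-at-1, U3 inverted output, U4 stuck-at-0, U4 inverted output}.
Test 2 (P=1, Q=1, R=0, S=1): fault-free U0=1, U1=0, U2=0, U3=0, U4=1 → 1; observed 1. Eliminates U1 stuck-at-1, U1 inverted output, U2 stuck-at-1, U2 inverted output, U3 stuck-at-1, U3 inverted output, U4 stuck-at-0, U4 inverted output.
Test 3 (P=0, Q=0, R=0, S=0): fault-free U0=0, U1=1, U2=1, U3=0, U4=0 → 0; observed 1. Eliminates U0 stuck-at-0.
Only U0 inverted output is consistent with every test.

U0 inverted output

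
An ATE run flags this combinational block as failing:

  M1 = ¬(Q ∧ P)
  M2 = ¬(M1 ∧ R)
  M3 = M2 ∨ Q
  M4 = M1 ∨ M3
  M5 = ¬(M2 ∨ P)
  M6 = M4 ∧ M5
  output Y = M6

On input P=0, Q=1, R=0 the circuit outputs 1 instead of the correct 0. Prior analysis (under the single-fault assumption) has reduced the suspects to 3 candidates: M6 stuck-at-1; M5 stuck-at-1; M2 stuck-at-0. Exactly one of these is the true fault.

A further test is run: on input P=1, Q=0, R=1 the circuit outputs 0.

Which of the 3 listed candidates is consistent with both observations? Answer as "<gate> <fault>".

M2 stuck-at-0

Evaluate each candidate on input P=1, Q=0, R=1:
  M6 stuck-at-1: M1=1, M2=0, M3=0, M4=1, M5=0, M6=1 [stuck-at-1] → 1 — eliminated
  M5 stuck-at-1: M1=1, M2=0, M3=0, M4=1, M5=1 [stuck-at-1], M6=1 → 1 — eliminated
  M2 stuck-at-0: M1=1, M2=0 [stuck-at-0], M3=0, M4=1, M5=0, M6=0 → 0 — matches
Only M2 stuck-at-0 reproduces the observed 0.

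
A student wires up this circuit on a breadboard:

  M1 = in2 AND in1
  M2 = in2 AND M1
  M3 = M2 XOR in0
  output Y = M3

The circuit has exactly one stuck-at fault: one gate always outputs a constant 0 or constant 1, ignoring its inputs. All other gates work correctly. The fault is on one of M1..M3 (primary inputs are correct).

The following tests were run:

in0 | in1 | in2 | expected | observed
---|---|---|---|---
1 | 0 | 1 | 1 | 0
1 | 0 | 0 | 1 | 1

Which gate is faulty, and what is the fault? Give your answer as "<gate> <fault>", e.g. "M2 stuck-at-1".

M1 stuck-at-1

Fault-free values for test 1 (in0=1, in1=0, in2=1): M1=0, M2=0, M3=1, giving Y=1. Observed 0.
Test 1: faults giving observed 0 are {M1 stuck-at-1, M2 stuck-at-1, M3 stuck-at-0}.
Test 2 (in0=1, in1=0, in2=0): fault-free M1=0, M2=0, M3=1 → 1; observed 1. Eliminates M2 stuck-at-1, M3 stuck-at-0.
Only M1 stuck-at-1 is consistent with every test.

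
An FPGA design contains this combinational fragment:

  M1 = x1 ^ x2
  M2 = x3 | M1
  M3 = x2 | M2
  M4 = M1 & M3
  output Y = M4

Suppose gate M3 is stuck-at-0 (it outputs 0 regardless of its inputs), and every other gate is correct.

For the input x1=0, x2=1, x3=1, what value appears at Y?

0

Propagate with M3 forced: M1=1, M2=1, M3=0 [stuck-at-0], M4=0.
So Y = 0. (Without the fault it would be 1.)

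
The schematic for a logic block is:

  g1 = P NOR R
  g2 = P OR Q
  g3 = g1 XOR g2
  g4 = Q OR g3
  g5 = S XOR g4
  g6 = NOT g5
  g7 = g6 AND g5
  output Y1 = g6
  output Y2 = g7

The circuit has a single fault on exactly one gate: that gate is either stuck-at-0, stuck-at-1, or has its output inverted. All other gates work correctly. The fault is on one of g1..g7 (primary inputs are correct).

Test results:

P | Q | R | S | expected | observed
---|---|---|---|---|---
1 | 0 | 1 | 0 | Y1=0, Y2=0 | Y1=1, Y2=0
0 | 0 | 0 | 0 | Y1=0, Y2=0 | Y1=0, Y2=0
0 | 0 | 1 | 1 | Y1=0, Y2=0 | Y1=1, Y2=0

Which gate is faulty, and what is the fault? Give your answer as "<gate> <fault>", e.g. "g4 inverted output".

Fault-free values for test 1 (P=1, Q=0, R=1, S=0): g1=0, g2=1, g3=1, g4=1, g5=1, g6=0, g7=0, giving Y1=0, Y2=0. Observed Y1=1, Y2=0.
Test 1: faults giving observed Y1=1, Y2=0 are {g1 stuck-at-1, g1 inverted output, g2 stuck-at-0, g2 inverted output, g3 stuck-at-0, g3 inverted output, g4 stuck-at-0, g4 inverted output, g5 stuck-at-0, g5 inverted output}.
Test 2 (P=0, Q=0, R=0, S=0): fault-free g1=1, g2=0, g3=1, g4=1, g5=1, g6=0, g7=0 → Y1=0, Y2=0; observed Y1=0, Y2=0. Eliminates g1 inverted output, g2 inverted output, g3 stuck-at-0, g3 inverted output, g4 stuck-at-0, g4 inverted output, g5 stuck-at-0, g5 inverted output.
Test 3 (P=0, Q=0, R=1, S=1): fault-free g1=0, g2=0, g3=0, g4=0, g5=1, g6=0, g7=0 → Y1=0, Y2=0; observed Y1=1, Y2=0. Eliminates g2 stuck-at-0.
Only g1 stuck-at-1 is consistent with every test.

g1 stuck-at-1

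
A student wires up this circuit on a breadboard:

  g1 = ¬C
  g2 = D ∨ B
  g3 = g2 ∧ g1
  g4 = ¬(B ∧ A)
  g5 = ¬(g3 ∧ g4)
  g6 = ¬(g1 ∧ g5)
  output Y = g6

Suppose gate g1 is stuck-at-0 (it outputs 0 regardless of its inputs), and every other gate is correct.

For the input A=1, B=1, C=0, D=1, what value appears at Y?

Propagate with g1 forced: g1=0 [stuck-at-0], g2=1, g3=0, g4=0, g5=1, g6=1.
So Y = 1. (Without the fault it would be 0.)

1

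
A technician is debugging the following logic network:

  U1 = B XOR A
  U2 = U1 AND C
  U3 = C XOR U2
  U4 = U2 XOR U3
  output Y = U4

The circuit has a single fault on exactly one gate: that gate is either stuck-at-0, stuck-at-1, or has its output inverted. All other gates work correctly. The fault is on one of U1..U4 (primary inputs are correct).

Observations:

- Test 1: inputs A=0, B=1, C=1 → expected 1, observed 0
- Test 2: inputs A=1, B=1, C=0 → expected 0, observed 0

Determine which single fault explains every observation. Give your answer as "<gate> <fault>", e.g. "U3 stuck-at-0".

U4 stuck-at-0

Fault-free values for test 1 (A=0, B=1, C=1): U1=1, U2=1, U3=0, U4=1, giving Y=1. Observed 0.
Test 1: faults giving observed 0 are {U3 stuck-at-1, U3 inverted output, U4 stuck-at-0, U4 inverted output}.
Test 2 (A=1, B=1, C=0): fault-free U1=0, U2=0, U3=0, U4=0 → 0; observed 0. Eliminates U3 stuck-at-1, U3 inverted output, U4 inverted output.
Only U4 stuck-at-0 is consistent with every test.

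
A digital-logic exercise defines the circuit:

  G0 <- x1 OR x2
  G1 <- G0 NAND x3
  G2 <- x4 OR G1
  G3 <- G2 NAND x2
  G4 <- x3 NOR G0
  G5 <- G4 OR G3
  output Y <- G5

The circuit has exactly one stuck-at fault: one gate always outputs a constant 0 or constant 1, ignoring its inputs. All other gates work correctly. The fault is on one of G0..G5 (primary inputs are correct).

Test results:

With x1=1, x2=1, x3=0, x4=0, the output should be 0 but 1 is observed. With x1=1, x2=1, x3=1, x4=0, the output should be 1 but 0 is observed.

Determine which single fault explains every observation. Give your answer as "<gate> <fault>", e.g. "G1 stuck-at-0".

Fault-free values for test 1 (x1=1, x2=1, x3=0, x4=0): G0=1, G1=1, G2=1, G3=0, G4=0, G5=0, giving Y=0. Observed 1.
Test 1: faults giving observed 1 are {G0 stuck-at-0, G1 stuck-at-0, G2 stuck-at-0, G3 stuck-at-1, G4 stuck-at-1, G5 stuck-at-1}.
Test 2 (x1=1, x2=1, x3=1, x4=0): fault-free G0=1, G1=0, G2=0, G3=1, G4=0, G5=1 → 1; observed 0. Eliminates G1 stuck-at-0, G2 stuck-at-0, G3 stuck-at-1, G4 stuck-at-1, G5 stuck-at-1.
Only G0 stuck-at-0 is consistent with every test.

G0 stuck-at-0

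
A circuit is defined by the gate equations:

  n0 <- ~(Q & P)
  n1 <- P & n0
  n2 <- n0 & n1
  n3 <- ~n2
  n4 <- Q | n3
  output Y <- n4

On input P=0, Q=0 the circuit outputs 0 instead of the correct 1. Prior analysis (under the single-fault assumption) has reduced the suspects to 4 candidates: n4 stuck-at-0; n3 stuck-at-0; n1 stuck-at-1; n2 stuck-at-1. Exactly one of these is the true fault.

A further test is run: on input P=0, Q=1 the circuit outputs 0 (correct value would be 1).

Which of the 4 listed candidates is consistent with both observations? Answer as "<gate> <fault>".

n4 stuck-at-0

Evaluate each candidate on input P=0, Q=1:
  n4 stuck-at-0: n0=1, n1=0, n2=0, n3=1, n4=0 [stuck-at-0] → 0 — matches
  n3 stuck-at-0: n0=1, n1=0, n2=0, n3=0 [stuck-at-0], n4=1 → 1 — eliminated
  n1 stuck-at-1: n0=1, n1=1 [stuck-at-1], n2=1, n3=0, n4=1 → 1 — eliminated
  n2 stuck-at-1: n0=1, n1=0, n2=1 [stuck-at-1], n3=0, n4=1 → 1 — eliminated
Only n4 stuck-at-0 reproduces the observed 0.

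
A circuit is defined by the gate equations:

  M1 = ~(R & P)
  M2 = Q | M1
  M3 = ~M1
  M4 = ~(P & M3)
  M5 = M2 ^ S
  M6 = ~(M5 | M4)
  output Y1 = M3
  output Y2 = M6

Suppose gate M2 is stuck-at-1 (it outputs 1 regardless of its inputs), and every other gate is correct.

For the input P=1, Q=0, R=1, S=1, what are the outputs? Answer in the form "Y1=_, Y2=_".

Propagate with M2 forced: M1=0, M2=1 [stuck-at-1], M3=1, M4=0, M5=0, M6=1.
So the outputs are Y1=1, Y2=1. (Without the fault they would be Y1=1, Y2=0.)

Y1=1, Y2=1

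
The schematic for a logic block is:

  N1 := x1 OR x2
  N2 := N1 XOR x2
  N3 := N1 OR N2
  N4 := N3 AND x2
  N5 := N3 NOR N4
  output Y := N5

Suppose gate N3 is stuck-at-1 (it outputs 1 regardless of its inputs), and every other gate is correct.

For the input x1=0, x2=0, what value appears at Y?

0

Propagate with N3 forced: N1=0, N2=0, N3=1 [stuck-at-1], N4=0, N5=0.
So Y = 0. (Without the fault it would be 1.)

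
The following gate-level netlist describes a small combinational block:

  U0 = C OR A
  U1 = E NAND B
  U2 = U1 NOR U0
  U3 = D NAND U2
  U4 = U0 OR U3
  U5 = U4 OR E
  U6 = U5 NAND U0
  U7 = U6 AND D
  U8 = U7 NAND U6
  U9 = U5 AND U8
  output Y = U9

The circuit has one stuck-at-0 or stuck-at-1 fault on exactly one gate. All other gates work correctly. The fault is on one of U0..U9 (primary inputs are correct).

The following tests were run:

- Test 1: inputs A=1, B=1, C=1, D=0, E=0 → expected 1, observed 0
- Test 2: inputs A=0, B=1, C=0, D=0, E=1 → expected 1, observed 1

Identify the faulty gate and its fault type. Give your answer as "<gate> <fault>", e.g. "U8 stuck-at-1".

U4 stuck-at-0

Fault-free values for test 1 (A=1, B=1, C=1, D=0, E=0): U0=1, U1=1, U2=0, U3=1, U4=1, U5=1, U6=0, U7=0, U8=1, U9=1, giving Y=1. Observed 0.
Test 1: faults giving observed 0 are {U4 stuck-at-0, U5 stuck-at-0, U8 stuck-at-0, U9 stuck-at-0}.
Test 2 (A=0, B=1, C=0, D=0, E=1): fault-free U0=0, U1=0, U2=1, U3=1, U4=1, U5=1, U6=1, U7=0, U8=1, U9=1 → 1; observed 1. Eliminates U5 stuck-at-0, U8 stuck-at-0, U9 stuck-at-0.
Only U4 stuck-at-0 is consistent with every test.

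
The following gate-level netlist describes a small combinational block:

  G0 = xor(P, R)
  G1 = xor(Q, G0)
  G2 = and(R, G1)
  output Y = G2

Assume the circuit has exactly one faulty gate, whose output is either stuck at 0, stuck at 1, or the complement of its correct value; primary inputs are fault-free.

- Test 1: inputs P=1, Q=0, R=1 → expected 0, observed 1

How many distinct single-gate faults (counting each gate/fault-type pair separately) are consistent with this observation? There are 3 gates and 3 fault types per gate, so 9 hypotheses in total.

Fault-free: G0=0, G1=0, G2=0 → 0. Observed 1.
  G0 stuck-at-0: output 0 ✗
  G0 stuck-at-1: output 1 ✓
  G0 inverted output: output 1 ✓
  G1 stuck-at-0: output 0 ✗
  G1 stuck-at-1: output 1 ✓
  G1 inverted output: output 1 ✓
  G2 stuck-at-0: output 0 ✗
  G2 stuck-at-1: output 1 ✓
  G2 inverted output: output 1 ✓
Consistent faults: {G0 stuck-at-1, G0 inverted output, G1 stuck-at-1, G1 inverted output, G2 stuck-at-1, G2 inverted output} — 6 in all.

6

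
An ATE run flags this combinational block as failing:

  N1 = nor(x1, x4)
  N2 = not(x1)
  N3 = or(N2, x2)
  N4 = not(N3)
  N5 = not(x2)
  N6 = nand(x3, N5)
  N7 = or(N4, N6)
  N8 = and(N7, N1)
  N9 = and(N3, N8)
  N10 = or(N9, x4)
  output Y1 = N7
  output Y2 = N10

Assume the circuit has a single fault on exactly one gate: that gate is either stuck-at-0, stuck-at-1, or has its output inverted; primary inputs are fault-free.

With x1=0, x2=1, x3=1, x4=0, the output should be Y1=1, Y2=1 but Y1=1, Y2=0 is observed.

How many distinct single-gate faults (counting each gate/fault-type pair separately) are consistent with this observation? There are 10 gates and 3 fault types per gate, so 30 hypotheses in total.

10

Fault-free: N1=1, N2=1, N3=1, N4=0, N5=0, N6=1, N7=1, N8=1, N9=1, N10=1 → Y1=1, Y2=1. Observed Y1=1, Y2=0.
  N1: stuck-at-0, inverted output ✓; others ✗
  N2: none of the 3 fault types match ✗
  N3: stuck-at-0, inverted output ✓; others ✗
  N4: none of the 3 fault types match ✗
  N5: none of the 3 fault types match ✗
  N6: none of the 3 fault types match ✗
  N7: none of the 3 fault types match ✗
  N8: stuck-at-0, inverted output ✓; others ✗
  N9: stuck-at-0, inverted output ✓; others ✗
  N10: stuck-at-0, inverted output ✓; others ✗
Consistent faults: {N1 stuck-at-0, N1 inverted output, N3 stuck-at-0, N3 inverted output, N8 stuck-at-0, N8 inverted output, N9 stuck-at-0, N9 inverted output, N10 stuck-at-0, N10 inverted output} — 10 in all.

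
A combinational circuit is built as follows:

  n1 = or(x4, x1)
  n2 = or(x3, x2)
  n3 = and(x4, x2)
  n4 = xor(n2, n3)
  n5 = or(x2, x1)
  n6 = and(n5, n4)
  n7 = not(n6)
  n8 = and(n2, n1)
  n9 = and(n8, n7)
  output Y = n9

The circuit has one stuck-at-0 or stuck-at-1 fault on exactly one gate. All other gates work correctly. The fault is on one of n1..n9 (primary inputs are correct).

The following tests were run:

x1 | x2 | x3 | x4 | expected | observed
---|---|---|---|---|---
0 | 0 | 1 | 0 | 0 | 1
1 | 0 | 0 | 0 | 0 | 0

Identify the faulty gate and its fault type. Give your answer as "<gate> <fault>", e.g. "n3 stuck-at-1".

n1 stuck-at-1

Fault-free values for test 1 (x1=0, x2=0, x3=1, x4=0): n1=0, n2=1, n3=0, n4=1, n5=0, n6=0, n7=1, n8=0, n9=0, giving Y=0. Observed 1.
Test 1: faults giving observed 1 are {n1 stuck-at-1, n8 stuck-at-1, n9 stuck-at-1}.
Test 2 (x1=1, x2=0, x3=0, x4=0): fault-free n1=1, n2=0, n3=0, n4=0, n5=1, n6=0, n7=1, n8=0, n9=0 → 0; observed 0. Eliminates n8 stuck-at-1, n9 stuck-at-1.
Only n1 stuck-at-1 is consistent with every test.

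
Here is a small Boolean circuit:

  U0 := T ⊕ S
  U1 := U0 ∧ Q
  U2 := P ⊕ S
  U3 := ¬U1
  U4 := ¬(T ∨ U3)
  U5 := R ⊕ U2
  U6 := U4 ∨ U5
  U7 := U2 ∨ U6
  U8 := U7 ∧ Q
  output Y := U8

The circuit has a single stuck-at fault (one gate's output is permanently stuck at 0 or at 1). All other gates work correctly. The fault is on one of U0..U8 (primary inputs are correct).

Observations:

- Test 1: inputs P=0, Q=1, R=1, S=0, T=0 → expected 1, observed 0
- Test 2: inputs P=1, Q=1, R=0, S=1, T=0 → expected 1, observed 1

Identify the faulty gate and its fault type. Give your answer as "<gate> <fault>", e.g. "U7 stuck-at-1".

U5 stuck-at-0

Fault-free values for test 1 (P=0, Q=1, R=1, S=0, T=0): U0=0, U1=0, U2=0, U3=1, U4=0, U5=1, U6=1, U7=1, U8=1, giving Y=1. Observed 0.
Test 1: faults giving observed 0 are {U5 stuck-at-0, U6 stuck-at-0, U7 stuck-at-0, U8 stuck-at-0}.
Test 2 (P=1, Q=1, R=0, S=1, T=0): fault-free U0=1, U1=1, U2=0, U3=0, U4=1, U5=0, U6=1, U7=1, U8=1 → 1; observed 1. Eliminates U6 stuck-at-0, U7 stuck-at-0, U8 stuck-at-0.
Only U5 stuck-at-0 is consistent with every test.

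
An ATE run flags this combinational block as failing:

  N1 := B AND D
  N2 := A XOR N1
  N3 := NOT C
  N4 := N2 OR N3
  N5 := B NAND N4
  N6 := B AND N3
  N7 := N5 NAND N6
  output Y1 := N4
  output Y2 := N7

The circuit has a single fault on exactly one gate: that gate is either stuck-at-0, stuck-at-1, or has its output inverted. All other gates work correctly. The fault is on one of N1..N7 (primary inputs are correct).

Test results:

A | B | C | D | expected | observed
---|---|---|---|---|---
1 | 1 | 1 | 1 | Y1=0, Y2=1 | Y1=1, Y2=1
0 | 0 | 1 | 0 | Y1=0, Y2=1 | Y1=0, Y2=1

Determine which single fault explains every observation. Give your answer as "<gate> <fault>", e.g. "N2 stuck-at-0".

N1 stuck-at-0

Fault-free values for test 1 (A=1, B=1, C=1, D=1): N1=1, N2=0, N3=0, N4=0, N5=1, N6=0, N7=1, giving Y1=0, Y2=1. Observed Y1=1, Y2=1.
Test 1: faults giving observed Y1=1, Y2=1 are {N1 stuck-at-0, N1 inverted output, N2 stuck-at-1, N2 inverted output, N3 stuck-at-1, N3 inverted output, N4 stuck-at-1, N4 inverted output}.
Test 2 (A=0, B=0, C=1, D=0): fault-free N1=0, N2=0, N3=0, N4=0, N5=1, N6=0, N7=1 → Y1=0, Y2=1; observed Y1=0, Y2=1. Eliminates N1 inverted output, N2 stuck-at-1, N2 inverted output, N3 stuck-at-1, N3 inverted output, N4 stuck-at-1, N4 inverted output.
Only N1 stuck-at-0 is consistent with every test.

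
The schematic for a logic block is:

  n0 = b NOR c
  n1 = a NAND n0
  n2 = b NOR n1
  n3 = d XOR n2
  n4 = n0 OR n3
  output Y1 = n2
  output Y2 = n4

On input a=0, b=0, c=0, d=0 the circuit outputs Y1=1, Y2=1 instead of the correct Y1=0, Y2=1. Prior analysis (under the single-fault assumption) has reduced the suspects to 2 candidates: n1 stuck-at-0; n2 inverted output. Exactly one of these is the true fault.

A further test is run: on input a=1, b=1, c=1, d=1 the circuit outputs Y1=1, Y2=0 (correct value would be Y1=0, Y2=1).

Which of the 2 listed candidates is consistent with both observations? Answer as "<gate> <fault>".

n2 inverted output

Evaluate each candidate on input a=1, b=1, c=1, d=1:
  n1 stuck-at-0: n0=0, n1=0 [stuck-at-0], n2=0, n3=1, n4=1 → Y1=0, Y2=1 — eliminated
  n2 inverted output: n0=0, n1=1, n2=1 [inverted output], n3=0, n4=0 → Y1=1, Y2=0 — matches
Only n2 inverted output reproduces the observed Y1=1, Y2=0.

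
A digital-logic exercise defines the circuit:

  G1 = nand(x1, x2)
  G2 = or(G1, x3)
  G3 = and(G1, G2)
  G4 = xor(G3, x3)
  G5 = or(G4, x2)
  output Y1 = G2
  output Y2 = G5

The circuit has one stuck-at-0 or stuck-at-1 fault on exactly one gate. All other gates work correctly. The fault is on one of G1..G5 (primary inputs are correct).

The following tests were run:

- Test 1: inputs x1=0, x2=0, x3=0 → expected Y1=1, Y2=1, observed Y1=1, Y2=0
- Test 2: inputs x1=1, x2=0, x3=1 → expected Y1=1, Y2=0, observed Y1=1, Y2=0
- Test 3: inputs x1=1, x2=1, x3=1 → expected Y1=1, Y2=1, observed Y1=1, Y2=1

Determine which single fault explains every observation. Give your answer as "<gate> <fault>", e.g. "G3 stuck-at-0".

Fault-free values for test 1 (x1=0, x2=0, x3=0): G1=1, G2=1, G3=1, G4=1, G5=1, giving Y1=1, Y2=1. Observed Y1=1, Y2=0.
Test 1: faults giving observed Y1=1, Y2=0 are {G3 stuck-at-0, G4 stuck-at-0, G5 stuck-at-0}.
Test 2 (x1=1, x2=0, x3=1): fault-free G1=1, G2=1, G3=1, G4=0, G5=0 → Y1=1, Y2=0; observed Y1=1, Y2=0. Eliminates G3 stuck-at-0.
Test 3 (x1=1, x2=1, x3=1): fault-free G1=0, G2=1, G3=0, G4=1, G5=1 → Y1=1, Y2=1; observed Y1=1, Y2=1. Eliminates G5 stuck-at-0.
Only G4 stuck-at-0 is consistent with every test.

G4 stuck-at-0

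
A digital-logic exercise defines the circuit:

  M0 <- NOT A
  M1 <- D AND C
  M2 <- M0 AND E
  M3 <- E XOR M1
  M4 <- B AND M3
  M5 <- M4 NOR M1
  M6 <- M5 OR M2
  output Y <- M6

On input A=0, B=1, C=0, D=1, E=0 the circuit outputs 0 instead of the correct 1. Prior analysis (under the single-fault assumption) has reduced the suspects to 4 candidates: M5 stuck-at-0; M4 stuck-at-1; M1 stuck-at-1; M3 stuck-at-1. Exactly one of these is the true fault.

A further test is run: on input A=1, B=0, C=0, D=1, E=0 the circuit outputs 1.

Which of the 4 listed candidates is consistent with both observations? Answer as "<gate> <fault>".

M3 stuck-at-1

Evaluate each candidate on input A=1, B=0, C=0, D=1, E=0:
  M5 stuck-at-0: M0=0, M1=0, M2=0, M3=0, M4=0, M5=0 [stuck-at-0], M6=0 → 0 — eliminated
  M4 stuck-at-1: M0=0, M1=0, M2=0, M3=0, M4=1 [stuck-at-1], M5=0, M6=0 → 0 — eliminated
  M1 stuck-at-1: M0=0, M1=1 [stuck-at-1], M2=0, M3=1, M4=0, M5=0, M6=0 → 0 — eliminated
  M3 stuck-at-1: M0=0, M1=0, M2=0, M3=1 [stuck-at-1], M4=0, M5=1, M6=1 → 1 — matches
Only M3 stuck-at-1 reproduces the observed 1.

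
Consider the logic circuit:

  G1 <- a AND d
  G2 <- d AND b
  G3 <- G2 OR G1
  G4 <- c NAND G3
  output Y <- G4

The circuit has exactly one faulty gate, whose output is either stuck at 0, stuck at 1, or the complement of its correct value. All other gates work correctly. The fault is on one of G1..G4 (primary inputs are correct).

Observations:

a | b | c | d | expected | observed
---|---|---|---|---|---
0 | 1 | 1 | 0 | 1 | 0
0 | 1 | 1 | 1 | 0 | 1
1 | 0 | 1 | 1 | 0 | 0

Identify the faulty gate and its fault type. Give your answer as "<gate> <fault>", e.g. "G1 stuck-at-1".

Fault-free values for test 1 (a=0, b=1, c=1, d=0): G1=0, G2=0, G3=0, G4=1, giving Y=1. Observed 0.
Test 1: faults giving observed 0 are {G1 stuck-at-1, G1 inverted output, G2 stuck-at-1, G2 inverted output, G3 stuck-at-1, G3 inverted output, G4 stuck-at-0, G4 inverted output}.
Test 2 (a=0, b=1, c=1, d=1): fault-free G1=0, G2=1, G3=1, G4=0 → 0; observed 1. Eliminates G1 stuck-at-1, G1 inverted output, G2 stuck-at-1, G3 stuck-at-1, G4 stuck-at-0.
Test 3 (a=1, b=0, c=1, d=1): fault-free G1=1, G2=0, G3=1, G4=0 → 0; observed 0. Eliminates G3 inverted output, G4 inverted output.
Only G2 inverted output is consistent with every test.

G2 inverted output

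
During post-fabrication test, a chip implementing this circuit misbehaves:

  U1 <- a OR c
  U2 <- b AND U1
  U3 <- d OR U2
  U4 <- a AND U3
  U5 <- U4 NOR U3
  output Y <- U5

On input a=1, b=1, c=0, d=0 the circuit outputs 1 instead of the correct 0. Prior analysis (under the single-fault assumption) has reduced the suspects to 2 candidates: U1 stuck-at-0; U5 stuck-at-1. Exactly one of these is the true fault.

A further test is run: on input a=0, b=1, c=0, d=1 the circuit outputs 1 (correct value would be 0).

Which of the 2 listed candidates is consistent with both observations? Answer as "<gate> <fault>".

Evaluate each candidate on input a=0, b=1, c=0, d=1:
  U1 stuck-at-0: U1=0 [stuck-at-0], U2=0, U3=1, U4=0, U5=0 → 0 — eliminated
  U5 stuck-at-1: U1=0, U2=0, U3=1, U4=0, U5=1 [stuck-at-1] → 1 — matches
Only U5 stuck-at-1 reproduces the observed 1.

U5 stuck-at-1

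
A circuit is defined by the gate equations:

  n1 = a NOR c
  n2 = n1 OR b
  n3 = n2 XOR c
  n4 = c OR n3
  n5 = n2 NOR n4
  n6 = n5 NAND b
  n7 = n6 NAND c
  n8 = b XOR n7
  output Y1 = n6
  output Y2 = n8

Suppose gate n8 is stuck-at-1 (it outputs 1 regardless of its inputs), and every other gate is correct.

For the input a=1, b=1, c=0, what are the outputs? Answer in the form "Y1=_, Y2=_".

Y1=1, Y2=1

Propagate with n8 forced: n1=0, n2=1, n3=1, n4=1, n5=0, n6=1, n7=1, n8=1 [stuck-at-1].
So the outputs are Y1=1, Y2=1. (Without the fault they would be Y1=1, Y2=0.)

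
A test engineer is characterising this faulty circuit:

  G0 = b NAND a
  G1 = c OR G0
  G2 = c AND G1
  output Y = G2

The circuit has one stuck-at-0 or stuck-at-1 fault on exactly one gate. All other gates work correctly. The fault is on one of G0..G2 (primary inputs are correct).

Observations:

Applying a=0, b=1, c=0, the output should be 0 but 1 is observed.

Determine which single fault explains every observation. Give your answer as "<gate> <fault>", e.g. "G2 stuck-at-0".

G2 stuck-at-1

Fault-free values for test 1 (a=0, b=1, c=0): G0=1, G1=1, G2=0, giving Y=0. Observed 1.
Test 1: faults giving observed 1 are {G2 stuck-at-1}.
Only G2 stuck-at-1 is consistent with every test.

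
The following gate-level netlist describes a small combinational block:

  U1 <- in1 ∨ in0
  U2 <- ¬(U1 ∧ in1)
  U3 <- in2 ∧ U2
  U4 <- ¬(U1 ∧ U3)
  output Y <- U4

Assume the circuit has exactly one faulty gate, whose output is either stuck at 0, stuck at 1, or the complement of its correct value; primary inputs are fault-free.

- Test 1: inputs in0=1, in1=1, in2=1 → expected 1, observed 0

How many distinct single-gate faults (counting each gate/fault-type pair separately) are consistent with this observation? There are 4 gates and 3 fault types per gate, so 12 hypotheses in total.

6

Fault-free: U1=1, U2=0, U3=0, U4=1 → 1. Observed 0.
  U1 stuck-at-0: output 1 ✗
  U1 stuck-at-1: output 1 ✗
  U1 inverted output: output 1 ✗
  U2 stuck-at-0: output 1 ✗
  U2 stuck-at-1: output 0 ✓
  U2 inverted output: output 0 ✓
  U3 stuck-at-0: output 1 ✗
  U3 stuck-at-1: output 0 ✓
  U3 inverted output: output 0 ✓
  U4 stuck-at-0: output 0 ✓
  U4 stuck-at-1: output 1 ✗
  U4 inverted output: output 0 ✓
Consistent faults: {U2 stuck-at-1, U2 inverted output, U3 stuck-at-1, U3 inverted output, U4 stuck-at-0, U4 inverted output} — 6 in all.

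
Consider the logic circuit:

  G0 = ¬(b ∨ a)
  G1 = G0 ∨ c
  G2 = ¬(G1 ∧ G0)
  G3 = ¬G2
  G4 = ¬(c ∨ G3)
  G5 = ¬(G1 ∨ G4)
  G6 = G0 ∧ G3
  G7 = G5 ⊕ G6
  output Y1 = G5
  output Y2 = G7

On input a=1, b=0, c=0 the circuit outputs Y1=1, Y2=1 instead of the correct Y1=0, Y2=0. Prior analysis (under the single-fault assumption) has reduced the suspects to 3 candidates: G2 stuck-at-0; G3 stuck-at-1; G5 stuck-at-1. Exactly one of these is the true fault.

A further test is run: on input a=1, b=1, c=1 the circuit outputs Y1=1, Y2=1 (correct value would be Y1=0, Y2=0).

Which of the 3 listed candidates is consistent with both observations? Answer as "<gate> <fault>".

Evaluate each candidate on input a=1, b=1, c=1:
  G2 stuck-at-0: G0=0, G1=1, G2=0 [stuck-at-0], G3=1, G4=0, G5=0, G6=0, G7=0 → Y1=0, Y2=0 — eliminated
  G3 stuck-at-1: G0=0, G1=1, G2=1, G3=1 [stuck-at-1], G4=0, G5=0, G6=0, G7=0 → Y1=0, Y2=0 — eliminated
  G5 stuck-at-1: G0=0, G1=1, G2=1, G3=0, G4=0, G5=1 [stuck-at-1], G6=0, G7=1 → Y1=1, Y2=1 — matches
Only G5 stuck-at-1 reproduces the observed Y1=1, Y2=1.

G5 stuck-at-1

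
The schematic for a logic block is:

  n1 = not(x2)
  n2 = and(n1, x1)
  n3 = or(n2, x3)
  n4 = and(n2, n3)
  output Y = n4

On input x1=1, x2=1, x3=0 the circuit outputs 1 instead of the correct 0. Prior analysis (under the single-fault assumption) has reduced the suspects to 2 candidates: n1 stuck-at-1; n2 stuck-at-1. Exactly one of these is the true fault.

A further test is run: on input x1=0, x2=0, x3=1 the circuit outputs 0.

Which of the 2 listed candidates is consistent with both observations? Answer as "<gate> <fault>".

Evaluate each candidate on input x1=0, x2=0, x3=1:
  n1 stuck-at-1: n1=1 [stuck-at-1], n2=0, n3=1, n4=0 → 0 — matches
  n2 stuck-at-1: n1=1, n2=1 [stuck-at-1], n3=1, n4=1 → 1 — eliminated
Only n1 stuck-at-1 reproduces the observed 0.

n1 stuck-at-1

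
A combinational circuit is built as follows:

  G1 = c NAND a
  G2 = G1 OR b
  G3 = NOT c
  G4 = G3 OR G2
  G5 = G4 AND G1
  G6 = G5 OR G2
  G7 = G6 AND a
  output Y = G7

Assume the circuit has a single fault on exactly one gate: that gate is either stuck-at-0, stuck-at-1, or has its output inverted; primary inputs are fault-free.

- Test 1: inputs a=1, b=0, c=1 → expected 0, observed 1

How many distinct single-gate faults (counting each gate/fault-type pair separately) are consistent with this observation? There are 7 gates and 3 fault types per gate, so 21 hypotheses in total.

10

Fault-free: G1=0, G2=0, G3=0, G4=0, G5=0, G6=0, G7=0 → 0. Observed 1.
  G1: stuck-at-1, inverted output ✓; others ✗
  G2: stuck-at-1, inverted output ✓; others ✗
  G3: none of the 3 fault types match ✗
  G4: none of the 3 fault types match ✗
  G5: stuck-at-1, inverted output ✓; others ✗
  G6: stuck-at-1, inverted output ✓; others ✗
  G7: stuck-at-1, inverted output ✓; others ✗
Consistent faults: {G1 stuck-at-1, G1 inverted output, G2 stuck-at-1, G2 inverted output, G5 stuck-at-1, G5 inverted output, G6 stuck-at-1, G6 inverted output, G7 stuck-at-1, G7 inverted output} — 10 in all.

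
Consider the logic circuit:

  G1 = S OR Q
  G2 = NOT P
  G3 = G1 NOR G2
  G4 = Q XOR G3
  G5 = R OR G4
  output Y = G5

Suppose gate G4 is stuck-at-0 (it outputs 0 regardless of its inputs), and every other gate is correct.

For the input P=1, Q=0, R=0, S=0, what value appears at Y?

Propagate with G4 forced: G1=0, G2=0, G3=1, G4=0 [stuck-at-0], G5=0.
So Y = 0. (Without the fault it would be 1.)

0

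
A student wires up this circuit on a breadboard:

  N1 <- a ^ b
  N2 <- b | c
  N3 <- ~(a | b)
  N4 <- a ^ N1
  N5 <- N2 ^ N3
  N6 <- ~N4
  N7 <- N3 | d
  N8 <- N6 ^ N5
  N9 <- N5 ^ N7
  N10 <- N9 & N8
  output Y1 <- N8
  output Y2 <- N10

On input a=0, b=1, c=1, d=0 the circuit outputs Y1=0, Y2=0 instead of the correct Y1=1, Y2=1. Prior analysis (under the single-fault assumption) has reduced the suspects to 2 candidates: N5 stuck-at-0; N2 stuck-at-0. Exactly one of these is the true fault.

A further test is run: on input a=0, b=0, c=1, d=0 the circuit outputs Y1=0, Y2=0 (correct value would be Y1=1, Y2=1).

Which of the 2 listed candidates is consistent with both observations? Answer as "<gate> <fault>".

N2 stuck-at-0

Evaluate each candidate on input a=0, b=0, c=1, d=0:
  N5 stuck-at-0: N1=0, N2=1, N3=1, N4=0, N5=0 [stuck-at-0], N6=1, N7=1, N8=1, N9=1, N10=1 → Y1=1, Y2=1 — eliminated
  N2 stuck-at-0: N1=0, N2=0 [stuck-at-0], N3=1, N4=0, N5=1, N6=1, N7=1, N8=0, N9=0, N10=0 → Y1=0, Y2=0 — matches
Only N2 stuck-at-0 reproduces the observed Y1=0, Y2=0.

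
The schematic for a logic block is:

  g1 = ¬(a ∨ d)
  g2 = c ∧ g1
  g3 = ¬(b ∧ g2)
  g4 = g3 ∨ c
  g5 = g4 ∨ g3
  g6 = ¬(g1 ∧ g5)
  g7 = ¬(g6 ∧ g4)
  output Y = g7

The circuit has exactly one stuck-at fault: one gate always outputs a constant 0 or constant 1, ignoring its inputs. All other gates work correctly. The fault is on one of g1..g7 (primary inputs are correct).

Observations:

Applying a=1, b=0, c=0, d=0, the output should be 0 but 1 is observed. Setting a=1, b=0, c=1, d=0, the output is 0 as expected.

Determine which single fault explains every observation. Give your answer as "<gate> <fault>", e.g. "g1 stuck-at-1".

Fault-free values for test 1 (a=1, b=0, c=0, d=0): g1=0, g2=0, g3=1, g4=1, g5=1, g6=1, g7=0, giving Y=0. Observed 1.
Test 1: faults giving observed 1 are {g1 stuck-at-1, g3 stuck-at-0, g4 stuck-at-0, g6 stuck-at-0, g7 stuck-at-1}.
Test 2 (a=1, b=0, c=1, d=0): fault-free g1=0, g2=0, g3=1, g4=1, g5=1, g6=1, g7=0 → 0; observed 0. Eliminates g1 stuck-at-1, g4 stuck-at-0, g6 stuck-at-0, g7 stuck-at-1.
Only g3 stuck-at-0 is consistent with every test.

g3 stuck-at-0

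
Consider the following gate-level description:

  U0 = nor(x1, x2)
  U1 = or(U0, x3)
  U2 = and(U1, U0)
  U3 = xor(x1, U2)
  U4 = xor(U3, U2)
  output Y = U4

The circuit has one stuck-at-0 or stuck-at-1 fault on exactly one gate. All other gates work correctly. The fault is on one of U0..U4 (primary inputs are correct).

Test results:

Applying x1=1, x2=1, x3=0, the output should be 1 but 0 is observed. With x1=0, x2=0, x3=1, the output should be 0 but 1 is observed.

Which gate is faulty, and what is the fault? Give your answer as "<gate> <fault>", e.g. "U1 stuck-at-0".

U3 stuck-at-0

Fault-free values for test 1 (x1=1, x2=1, x3=0): U0=0, U1=0, U2=0, U3=1, U4=1, giving Y=1. Observed 0.
Test 1: faults giving observed 0 are {U3 stuck-at-0, U4 stuck-at-0}.
Test 2 (x1=0, x2=0, x3=1): fault-free U0=1, U1=1, U2=1, U3=1, U4=0 → 0; observed 1. Eliminates U4 stuck-at-0.
Only U3 stuck-at-0 is consistent with every test.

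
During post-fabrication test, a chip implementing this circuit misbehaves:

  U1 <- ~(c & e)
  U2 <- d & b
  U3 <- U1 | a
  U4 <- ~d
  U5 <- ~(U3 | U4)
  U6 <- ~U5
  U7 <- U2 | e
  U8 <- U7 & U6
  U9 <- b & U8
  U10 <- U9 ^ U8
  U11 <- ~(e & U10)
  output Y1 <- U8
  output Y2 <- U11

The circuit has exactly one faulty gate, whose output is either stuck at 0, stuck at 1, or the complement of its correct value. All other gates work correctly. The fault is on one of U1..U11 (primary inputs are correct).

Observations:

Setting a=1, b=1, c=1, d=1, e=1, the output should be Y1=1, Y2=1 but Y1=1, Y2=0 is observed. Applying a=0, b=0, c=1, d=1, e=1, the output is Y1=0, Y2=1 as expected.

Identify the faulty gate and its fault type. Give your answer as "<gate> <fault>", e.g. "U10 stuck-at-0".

U9 stuck-at-0

Fault-free values for test 1 (a=1, b=1, c=1, d=1, e=1): U1=0, U2=1, U3=1, U4=0, U5=0, U6=1, U7=1, U8=1, U9=1, U10=0, U11=1, giving Y1=1, Y2=1. Observed Y1=1, Y2=0.
Test 1: faults giving observed Y1=1, Y2=0 are {U9 stuck-at-0, U9 inverted output, U10 stuck-at-1, U10 inverted output, U11 stuck-at-0, U11 inverted output}.
Test 2 (a=0, b=0, c=1, d=1, e=1): fault-free U1=0, U2=0, U3=0, U4=0, U5=1, U6=0, U7=1, U8=0, U9=0, U10=0, U11=1 → Y1=0, Y2=1; observed Y1=0, Y2=1. Eliminates U9 inverted output, U10 stuck-at-1, U10 inverted output, U11 stuck-at-0, U11 inverted output.
Only U9 stuck-at-0 is consistent with every test.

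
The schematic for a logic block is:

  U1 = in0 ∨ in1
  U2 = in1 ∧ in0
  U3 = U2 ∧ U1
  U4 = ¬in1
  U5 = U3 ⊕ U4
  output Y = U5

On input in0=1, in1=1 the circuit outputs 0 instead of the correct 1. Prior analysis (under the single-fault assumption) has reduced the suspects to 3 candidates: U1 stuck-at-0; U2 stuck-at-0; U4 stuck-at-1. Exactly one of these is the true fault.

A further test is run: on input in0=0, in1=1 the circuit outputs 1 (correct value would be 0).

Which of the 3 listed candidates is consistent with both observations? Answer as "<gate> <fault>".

U4 stuck-at-1

Evaluate each candidate on input in0=0, in1=1:
  U1 stuck-at-0: U1=0 [stuck-at-0], U2=0, U3=0, U4=0, U5=0 → 0 — eliminated
  U2 stuck-at-0: U1=1, U2=0 [stuck-at-0], U3=0, U4=0, U5=0 → 0 — eliminated
  U4 stuck-at-1: U1=1, U2=0, U3=0, U4=1 [stuck-at-1], U5=1 → 1 — matches
Only U4 stuck-at-1 reproduces the observed 1.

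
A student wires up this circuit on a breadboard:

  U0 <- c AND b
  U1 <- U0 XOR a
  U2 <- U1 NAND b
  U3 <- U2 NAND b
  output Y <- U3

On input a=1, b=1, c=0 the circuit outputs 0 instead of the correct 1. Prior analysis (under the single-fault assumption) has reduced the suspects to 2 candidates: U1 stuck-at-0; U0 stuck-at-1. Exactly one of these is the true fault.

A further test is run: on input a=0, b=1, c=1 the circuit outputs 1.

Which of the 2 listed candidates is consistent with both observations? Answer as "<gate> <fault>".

Evaluate each candidate on input a=0, b=1, c=1:
  U1 stuck-at-0: U0=1, U1=0 [stuck-at-0], U2=1, U3=0 → 0 — eliminated
  U0 stuck-at-1: U0=1 [stuck-at-1], U1=1, U2=0, U3=1 → 1 — matches
Only U0 stuck-at-1 reproduces the observed 1.

U0 stuck-at-1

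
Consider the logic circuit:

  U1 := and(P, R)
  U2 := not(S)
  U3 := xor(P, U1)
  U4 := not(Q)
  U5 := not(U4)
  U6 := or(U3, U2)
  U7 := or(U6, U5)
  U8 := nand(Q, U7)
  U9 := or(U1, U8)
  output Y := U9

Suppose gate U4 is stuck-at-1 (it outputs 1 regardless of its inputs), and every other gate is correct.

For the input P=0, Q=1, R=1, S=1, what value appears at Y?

Propagate with U4 forced: U1=0, U2=0, U3=0, U4=1 [stuck-at-1], U5=0, U6=0, U7=0, U8=1, U9=1.
So Y = 1. (Without the fault it would be 0.)

1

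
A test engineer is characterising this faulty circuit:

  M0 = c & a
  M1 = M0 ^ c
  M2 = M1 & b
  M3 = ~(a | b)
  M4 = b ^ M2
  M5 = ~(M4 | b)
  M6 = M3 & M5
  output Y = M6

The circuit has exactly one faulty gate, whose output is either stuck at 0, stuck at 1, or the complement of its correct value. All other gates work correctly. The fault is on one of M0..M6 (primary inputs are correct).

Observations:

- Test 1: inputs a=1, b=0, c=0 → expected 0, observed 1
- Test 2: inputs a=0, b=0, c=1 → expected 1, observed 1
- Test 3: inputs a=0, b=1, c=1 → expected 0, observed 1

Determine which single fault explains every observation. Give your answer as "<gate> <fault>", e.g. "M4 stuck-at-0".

M6 stuck-at-1

Fault-free values for test 1 (a=1, b=0, c=0): M0=0, M1=0, M2=0, M3=0, M4=0, M5=1, M6=0, giving Y=0. Observed 1.
Test 1: faults giving observed 1 are {M3 stuck-at-1, M3 inverted output, M6 stuck-at-1, M6 inverted output}.
Test 2 (a=0, b=0, c=1): fault-free M0=0, M1=1, M2=0, M3=1, M4=0, M5=1, M6=1 → 1; observed 1. Eliminates M3 inverted output, M6 inverted output.
Test 3 (a=0, b=1, c=1): fault-free M0=0, M1=1, M2=1, M3=0, M4=0, M5=0, M6=0 → 0; observed 1. Eliminates M3 stuck-at-1.
Only M6 stuck-at-1 is consistent with every test.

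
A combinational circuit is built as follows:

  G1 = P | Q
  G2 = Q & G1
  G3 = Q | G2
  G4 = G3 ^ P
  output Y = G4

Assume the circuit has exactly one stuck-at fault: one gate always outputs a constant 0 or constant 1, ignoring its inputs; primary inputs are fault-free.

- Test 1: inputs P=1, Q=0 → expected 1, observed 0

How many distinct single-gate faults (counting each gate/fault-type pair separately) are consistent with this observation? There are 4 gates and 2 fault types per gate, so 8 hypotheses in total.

Fault-free: G1=1, G2=0, G3=0, G4=1 → 1. Observed 0.
  G1 stuck-at-0: output 1 ✗
  G1 stuck-at-1: output 1 ✗
  G2 stuck-at-0: output 1 ✗
  G2 stuck-at-1: output 0 ✓
  G3 stuck-at-0: output 1 ✗
  G3 stuck-at-1: output 0 ✓
  G4 stuck-at-0: output 0 ✓
  G4 stuck-at-1: output 1 ✗
Consistent faults: {G2 stuck-at-1, G3 stuck-at-1, G4 stuck-at-0} — 3 in all.

3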